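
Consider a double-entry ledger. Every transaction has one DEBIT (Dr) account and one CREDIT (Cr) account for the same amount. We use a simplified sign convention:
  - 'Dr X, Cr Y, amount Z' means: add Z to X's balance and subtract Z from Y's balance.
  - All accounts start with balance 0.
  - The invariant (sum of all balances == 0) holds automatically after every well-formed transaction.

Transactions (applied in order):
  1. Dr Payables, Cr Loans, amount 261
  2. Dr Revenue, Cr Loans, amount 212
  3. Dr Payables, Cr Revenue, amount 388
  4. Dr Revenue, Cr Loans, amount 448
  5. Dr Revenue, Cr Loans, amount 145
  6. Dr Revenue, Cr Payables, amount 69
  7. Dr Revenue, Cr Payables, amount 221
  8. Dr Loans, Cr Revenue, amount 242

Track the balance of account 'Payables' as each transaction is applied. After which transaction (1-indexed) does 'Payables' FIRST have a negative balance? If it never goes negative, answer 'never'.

Answer: never

Derivation:
After txn 1: Payables=261
After txn 2: Payables=261
After txn 3: Payables=649
After txn 4: Payables=649
After txn 5: Payables=649
After txn 6: Payables=580
After txn 7: Payables=359
After txn 8: Payables=359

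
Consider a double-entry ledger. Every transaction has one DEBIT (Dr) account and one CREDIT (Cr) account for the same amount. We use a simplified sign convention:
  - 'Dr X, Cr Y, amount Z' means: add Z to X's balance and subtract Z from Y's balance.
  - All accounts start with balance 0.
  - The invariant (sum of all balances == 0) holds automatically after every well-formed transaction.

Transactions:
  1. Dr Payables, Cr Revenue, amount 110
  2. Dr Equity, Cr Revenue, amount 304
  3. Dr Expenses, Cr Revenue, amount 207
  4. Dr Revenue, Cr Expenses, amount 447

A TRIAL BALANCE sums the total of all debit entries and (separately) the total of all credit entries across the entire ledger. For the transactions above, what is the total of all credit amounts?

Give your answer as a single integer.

Txn 1: credit+=110
Txn 2: credit+=304
Txn 3: credit+=207
Txn 4: credit+=447
Total credits = 1068

Answer: 1068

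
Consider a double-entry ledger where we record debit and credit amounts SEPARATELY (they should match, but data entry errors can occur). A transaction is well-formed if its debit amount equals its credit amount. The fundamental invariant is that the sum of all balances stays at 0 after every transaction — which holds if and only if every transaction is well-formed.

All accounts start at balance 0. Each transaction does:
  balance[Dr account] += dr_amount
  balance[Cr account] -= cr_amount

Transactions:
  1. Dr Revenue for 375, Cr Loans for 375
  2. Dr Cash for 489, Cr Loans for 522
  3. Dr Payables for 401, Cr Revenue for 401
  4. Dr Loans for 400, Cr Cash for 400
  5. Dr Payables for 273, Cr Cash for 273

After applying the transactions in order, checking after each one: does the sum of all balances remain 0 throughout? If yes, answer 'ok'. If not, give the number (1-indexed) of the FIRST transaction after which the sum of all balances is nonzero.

After txn 1: dr=375 cr=375 sum_balances=0
After txn 2: dr=489 cr=522 sum_balances=-33
After txn 3: dr=401 cr=401 sum_balances=-33
After txn 4: dr=400 cr=400 sum_balances=-33
After txn 5: dr=273 cr=273 sum_balances=-33

Answer: 2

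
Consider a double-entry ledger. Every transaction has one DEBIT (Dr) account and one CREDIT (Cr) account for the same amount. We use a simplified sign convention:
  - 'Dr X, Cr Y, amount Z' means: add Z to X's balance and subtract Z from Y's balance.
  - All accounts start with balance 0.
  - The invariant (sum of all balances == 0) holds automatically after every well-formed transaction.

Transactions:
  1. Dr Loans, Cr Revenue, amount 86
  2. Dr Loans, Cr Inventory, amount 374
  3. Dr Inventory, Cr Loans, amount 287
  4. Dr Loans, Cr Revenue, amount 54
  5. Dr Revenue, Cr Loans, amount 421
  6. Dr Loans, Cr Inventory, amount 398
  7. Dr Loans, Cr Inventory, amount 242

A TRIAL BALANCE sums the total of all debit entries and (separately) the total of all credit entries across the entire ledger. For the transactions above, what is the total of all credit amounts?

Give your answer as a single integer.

Txn 1: credit+=86
Txn 2: credit+=374
Txn 3: credit+=287
Txn 4: credit+=54
Txn 5: credit+=421
Txn 6: credit+=398
Txn 7: credit+=242
Total credits = 1862

Answer: 1862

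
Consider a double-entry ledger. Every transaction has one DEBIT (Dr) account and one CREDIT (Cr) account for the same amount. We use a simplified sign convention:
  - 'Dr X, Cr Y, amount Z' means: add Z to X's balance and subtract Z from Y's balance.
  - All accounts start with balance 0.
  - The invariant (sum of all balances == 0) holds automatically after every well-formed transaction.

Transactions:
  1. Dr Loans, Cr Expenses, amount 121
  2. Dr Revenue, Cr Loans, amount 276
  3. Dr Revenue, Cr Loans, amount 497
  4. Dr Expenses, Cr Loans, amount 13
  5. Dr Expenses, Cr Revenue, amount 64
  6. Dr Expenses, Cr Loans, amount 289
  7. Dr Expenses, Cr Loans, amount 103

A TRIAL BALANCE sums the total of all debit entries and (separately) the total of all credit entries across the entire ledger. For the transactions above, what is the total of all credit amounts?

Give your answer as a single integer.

Txn 1: credit+=121
Txn 2: credit+=276
Txn 3: credit+=497
Txn 4: credit+=13
Txn 5: credit+=64
Txn 6: credit+=289
Txn 7: credit+=103
Total credits = 1363

Answer: 1363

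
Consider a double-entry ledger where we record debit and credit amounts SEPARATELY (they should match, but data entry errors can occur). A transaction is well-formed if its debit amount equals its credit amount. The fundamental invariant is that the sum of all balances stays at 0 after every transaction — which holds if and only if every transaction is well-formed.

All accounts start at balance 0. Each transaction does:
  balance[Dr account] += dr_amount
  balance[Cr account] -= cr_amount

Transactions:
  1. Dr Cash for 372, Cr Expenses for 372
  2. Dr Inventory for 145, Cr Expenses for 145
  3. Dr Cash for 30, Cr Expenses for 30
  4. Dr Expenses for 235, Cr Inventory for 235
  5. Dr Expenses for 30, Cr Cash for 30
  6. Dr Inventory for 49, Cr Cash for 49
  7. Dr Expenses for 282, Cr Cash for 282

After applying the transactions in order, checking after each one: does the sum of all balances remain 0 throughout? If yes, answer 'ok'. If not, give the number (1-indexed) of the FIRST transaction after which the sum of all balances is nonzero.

Answer: ok

Derivation:
After txn 1: dr=372 cr=372 sum_balances=0
After txn 2: dr=145 cr=145 sum_balances=0
After txn 3: dr=30 cr=30 sum_balances=0
After txn 4: dr=235 cr=235 sum_balances=0
After txn 5: dr=30 cr=30 sum_balances=0
After txn 6: dr=49 cr=49 sum_balances=0
After txn 7: dr=282 cr=282 sum_balances=0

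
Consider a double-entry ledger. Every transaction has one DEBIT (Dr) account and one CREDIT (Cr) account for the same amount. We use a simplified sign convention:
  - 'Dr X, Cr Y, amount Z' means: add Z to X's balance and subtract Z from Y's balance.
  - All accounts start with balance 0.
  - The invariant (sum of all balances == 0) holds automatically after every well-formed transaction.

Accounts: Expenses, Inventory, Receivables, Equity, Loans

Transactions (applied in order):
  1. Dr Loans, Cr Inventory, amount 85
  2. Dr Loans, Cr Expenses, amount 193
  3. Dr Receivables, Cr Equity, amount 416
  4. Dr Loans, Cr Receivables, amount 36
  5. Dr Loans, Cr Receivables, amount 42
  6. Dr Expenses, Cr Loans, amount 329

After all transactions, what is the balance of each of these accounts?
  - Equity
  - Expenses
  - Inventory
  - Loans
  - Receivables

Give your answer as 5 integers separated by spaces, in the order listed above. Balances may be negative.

After txn 1 (Dr Loans, Cr Inventory, amount 85): Inventory=-85 Loans=85
After txn 2 (Dr Loans, Cr Expenses, amount 193): Expenses=-193 Inventory=-85 Loans=278
After txn 3 (Dr Receivables, Cr Equity, amount 416): Equity=-416 Expenses=-193 Inventory=-85 Loans=278 Receivables=416
After txn 4 (Dr Loans, Cr Receivables, amount 36): Equity=-416 Expenses=-193 Inventory=-85 Loans=314 Receivables=380
After txn 5 (Dr Loans, Cr Receivables, amount 42): Equity=-416 Expenses=-193 Inventory=-85 Loans=356 Receivables=338
After txn 6 (Dr Expenses, Cr Loans, amount 329): Equity=-416 Expenses=136 Inventory=-85 Loans=27 Receivables=338

Answer: -416 136 -85 27 338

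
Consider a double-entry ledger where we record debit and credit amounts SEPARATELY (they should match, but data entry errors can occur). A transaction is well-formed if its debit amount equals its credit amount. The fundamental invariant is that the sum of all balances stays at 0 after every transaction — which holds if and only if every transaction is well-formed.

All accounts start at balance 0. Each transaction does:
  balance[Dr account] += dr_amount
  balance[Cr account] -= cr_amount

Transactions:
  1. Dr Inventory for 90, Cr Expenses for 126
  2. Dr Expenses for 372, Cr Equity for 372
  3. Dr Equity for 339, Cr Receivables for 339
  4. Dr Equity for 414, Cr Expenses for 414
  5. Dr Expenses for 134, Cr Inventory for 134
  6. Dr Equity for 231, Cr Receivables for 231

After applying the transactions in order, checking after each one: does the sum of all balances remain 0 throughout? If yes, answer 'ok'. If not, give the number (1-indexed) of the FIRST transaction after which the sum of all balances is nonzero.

After txn 1: dr=90 cr=126 sum_balances=-36
After txn 2: dr=372 cr=372 sum_balances=-36
After txn 3: dr=339 cr=339 sum_balances=-36
After txn 4: dr=414 cr=414 sum_balances=-36
After txn 5: dr=134 cr=134 sum_balances=-36
After txn 6: dr=231 cr=231 sum_balances=-36

Answer: 1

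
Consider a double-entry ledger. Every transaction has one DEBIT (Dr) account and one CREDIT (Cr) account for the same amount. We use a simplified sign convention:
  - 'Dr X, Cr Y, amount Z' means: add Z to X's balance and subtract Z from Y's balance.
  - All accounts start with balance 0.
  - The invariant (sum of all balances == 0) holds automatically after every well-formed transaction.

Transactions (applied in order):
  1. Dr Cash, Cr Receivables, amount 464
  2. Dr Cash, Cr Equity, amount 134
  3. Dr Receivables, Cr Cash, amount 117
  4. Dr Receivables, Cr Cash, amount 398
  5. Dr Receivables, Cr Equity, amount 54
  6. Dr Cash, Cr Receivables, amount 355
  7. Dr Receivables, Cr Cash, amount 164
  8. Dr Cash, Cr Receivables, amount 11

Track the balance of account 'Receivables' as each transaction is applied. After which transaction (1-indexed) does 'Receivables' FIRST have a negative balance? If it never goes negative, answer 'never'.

After txn 1: Receivables=-464

Answer: 1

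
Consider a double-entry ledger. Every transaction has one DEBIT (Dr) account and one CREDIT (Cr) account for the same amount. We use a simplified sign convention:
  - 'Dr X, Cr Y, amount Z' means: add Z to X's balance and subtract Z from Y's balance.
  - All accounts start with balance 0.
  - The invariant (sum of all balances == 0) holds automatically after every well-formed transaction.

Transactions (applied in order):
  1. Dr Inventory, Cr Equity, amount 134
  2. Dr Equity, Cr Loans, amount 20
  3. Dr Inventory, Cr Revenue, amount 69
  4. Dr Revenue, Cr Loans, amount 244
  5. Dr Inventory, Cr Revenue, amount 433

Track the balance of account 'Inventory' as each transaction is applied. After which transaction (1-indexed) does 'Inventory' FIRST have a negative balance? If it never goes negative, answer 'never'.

After txn 1: Inventory=134
After txn 2: Inventory=134
After txn 3: Inventory=203
After txn 4: Inventory=203
After txn 5: Inventory=636

Answer: never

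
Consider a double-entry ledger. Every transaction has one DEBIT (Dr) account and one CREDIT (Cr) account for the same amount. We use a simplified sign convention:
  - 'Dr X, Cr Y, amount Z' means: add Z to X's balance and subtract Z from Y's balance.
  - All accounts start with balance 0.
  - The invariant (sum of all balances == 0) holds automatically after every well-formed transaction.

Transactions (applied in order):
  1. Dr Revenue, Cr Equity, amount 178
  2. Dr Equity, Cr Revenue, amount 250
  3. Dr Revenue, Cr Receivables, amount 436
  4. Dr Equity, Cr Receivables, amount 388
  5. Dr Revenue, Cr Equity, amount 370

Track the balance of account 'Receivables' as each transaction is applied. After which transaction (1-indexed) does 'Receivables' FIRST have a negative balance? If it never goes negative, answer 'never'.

Answer: 3

Derivation:
After txn 1: Receivables=0
After txn 2: Receivables=0
After txn 3: Receivables=-436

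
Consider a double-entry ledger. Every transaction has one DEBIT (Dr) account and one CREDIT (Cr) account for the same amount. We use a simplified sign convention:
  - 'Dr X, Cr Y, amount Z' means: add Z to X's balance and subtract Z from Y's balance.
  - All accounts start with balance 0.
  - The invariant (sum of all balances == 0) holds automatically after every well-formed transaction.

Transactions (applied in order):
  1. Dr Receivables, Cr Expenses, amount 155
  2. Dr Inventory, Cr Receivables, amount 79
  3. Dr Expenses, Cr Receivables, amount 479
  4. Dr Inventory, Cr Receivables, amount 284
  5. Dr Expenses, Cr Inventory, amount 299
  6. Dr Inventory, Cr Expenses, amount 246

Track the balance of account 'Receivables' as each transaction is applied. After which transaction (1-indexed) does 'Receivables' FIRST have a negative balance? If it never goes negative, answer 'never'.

After txn 1: Receivables=155
After txn 2: Receivables=76
After txn 3: Receivables=-403

Answer: 3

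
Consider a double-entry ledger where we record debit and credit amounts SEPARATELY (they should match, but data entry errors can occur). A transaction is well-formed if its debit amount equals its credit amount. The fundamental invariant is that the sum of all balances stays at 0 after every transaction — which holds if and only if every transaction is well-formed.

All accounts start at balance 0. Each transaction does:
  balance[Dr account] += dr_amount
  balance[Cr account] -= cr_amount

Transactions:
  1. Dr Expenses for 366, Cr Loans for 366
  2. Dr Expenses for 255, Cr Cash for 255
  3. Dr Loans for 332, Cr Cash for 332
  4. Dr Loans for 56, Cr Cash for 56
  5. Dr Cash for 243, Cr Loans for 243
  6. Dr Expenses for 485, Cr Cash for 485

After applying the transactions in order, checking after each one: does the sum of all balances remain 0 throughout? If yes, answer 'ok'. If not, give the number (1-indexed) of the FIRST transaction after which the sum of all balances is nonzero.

After txn 1: dr=366 cr=366 sum_balances=0
After txn 2: dr=255 cr=255 sum_balances=0
After txn 3: dr=332 cr=332 sum_balances=0
After txn 4: dr=56 cr=56 sum_balances=0
After txn 5: dr=243 cr=243 sum_balances=0
After txn 6: dr=485 cr=485 sum_balances=0

Answer: ok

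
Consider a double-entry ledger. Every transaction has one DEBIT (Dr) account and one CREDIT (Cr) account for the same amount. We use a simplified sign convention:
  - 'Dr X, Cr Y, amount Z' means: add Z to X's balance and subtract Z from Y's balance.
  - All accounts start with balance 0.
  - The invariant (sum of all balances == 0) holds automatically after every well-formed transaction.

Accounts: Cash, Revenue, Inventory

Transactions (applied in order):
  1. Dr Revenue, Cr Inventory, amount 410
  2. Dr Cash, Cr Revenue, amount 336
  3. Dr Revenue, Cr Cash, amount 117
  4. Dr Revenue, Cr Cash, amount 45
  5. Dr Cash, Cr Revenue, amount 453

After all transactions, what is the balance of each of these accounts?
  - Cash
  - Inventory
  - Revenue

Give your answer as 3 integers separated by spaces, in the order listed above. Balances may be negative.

Answer: 627 -410 -217

Derivation:
After txn 1 (Dr Revenue, Cr Inventory, amount 410): Inventory=-410 Revenue=410
After txn 2 (Dr Cash, Cr Revenue, amount 336): Cash=336 Inventory=-410 Revenue=74
After txn 3 (Dr Revenue, Cr Cash, amount 117): Cash=219 Inventory=-410 Revenue=191
After txn 4 (Dr Revenue, Cr Cash, amount 45): Cash=174 Inventory=-410 Revenue=236
After txn 5 (Dr Cash, Cr Revenue, amount 453): Cash=627 Inventory=-410 Revenue=-217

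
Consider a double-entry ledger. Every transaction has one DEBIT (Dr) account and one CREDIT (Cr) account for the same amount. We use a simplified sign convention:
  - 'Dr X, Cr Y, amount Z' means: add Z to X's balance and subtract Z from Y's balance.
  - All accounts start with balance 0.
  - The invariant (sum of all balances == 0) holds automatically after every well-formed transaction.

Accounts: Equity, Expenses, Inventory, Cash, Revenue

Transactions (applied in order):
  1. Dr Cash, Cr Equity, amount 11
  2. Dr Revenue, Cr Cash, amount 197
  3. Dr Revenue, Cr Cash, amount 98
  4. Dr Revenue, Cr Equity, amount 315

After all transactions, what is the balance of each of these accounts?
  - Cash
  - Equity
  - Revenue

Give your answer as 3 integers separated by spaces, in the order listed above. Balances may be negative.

After txn 1 (Dr Cash, Cr Equity, amount 11): Cash=11 Equity=-11
After txn 2 (Dr Revenue, Cr Cash, amount 197): Cash=-186 Equity=-11 Revenue=197
After txn 3 (Dr Revenue, Cr Cash, amount 98): Cash=-284 Equity=-11 Revenue=295
After txn 4 (Dr Revenue, Cr Equity, amount 315): Cash=-284 Equity=-326 Revenue=610

Answer: -284 -326 610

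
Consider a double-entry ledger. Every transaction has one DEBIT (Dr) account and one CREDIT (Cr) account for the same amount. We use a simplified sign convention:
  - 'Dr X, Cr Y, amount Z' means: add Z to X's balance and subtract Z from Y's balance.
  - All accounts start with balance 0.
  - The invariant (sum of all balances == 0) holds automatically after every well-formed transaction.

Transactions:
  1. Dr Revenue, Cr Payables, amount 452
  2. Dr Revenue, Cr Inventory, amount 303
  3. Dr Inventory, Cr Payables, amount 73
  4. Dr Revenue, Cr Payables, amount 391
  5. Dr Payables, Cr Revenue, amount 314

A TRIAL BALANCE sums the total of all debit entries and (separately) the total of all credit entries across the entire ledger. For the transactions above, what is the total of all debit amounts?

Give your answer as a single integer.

Answer: 1533

Derivation:
Txn 1: debit+=452
Txn 2: debit+=303
Txn 3: debit+=73
Txn 4: debit+=391
Txn 5: debit+=314
Total debits = 1533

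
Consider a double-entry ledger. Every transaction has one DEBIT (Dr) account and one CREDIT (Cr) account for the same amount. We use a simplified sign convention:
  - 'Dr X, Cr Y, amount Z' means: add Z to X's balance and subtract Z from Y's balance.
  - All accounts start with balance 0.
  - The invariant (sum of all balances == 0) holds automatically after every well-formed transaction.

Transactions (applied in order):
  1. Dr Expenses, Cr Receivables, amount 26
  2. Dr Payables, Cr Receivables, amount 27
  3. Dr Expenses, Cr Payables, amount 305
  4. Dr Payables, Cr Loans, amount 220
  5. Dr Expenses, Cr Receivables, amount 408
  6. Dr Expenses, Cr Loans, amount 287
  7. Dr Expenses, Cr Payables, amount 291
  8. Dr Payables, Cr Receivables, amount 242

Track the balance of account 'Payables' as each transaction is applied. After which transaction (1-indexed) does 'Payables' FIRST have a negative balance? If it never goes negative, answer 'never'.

After txn 1: Payables=0
After txn 2: Payables=27
After txn 3: Payables=-278

Answer: 3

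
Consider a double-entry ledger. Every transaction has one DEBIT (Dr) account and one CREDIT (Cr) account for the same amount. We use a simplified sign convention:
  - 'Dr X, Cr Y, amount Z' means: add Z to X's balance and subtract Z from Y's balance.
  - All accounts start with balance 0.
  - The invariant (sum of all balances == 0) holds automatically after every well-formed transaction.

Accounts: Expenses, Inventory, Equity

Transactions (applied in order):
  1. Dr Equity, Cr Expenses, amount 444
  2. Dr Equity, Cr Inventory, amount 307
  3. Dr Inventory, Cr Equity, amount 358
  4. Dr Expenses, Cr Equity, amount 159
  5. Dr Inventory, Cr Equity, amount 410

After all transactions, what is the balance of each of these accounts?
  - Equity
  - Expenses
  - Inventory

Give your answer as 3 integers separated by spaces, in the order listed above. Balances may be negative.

Answer: -176 -285 461

Derivation:
After txn 1 (Dr Equity, Cr Expenses, amount 444): Equity=444 Expenses=-444
After txn 2 (Dr Equity, Cr Inventory, amount 307): Equity=751 Expenses=-444 Inventory=-307
After txn 3 (Dr Inventory, Cr Equity, amount 358): Equity=393 Expenses=-444 Inventory=51
After txn 4 (Dr Expenses, Cr Equity, amount 159): Equity=234 Expenses=-285 Inventory=51
After txn 5 (Dr Inventory, Cr Equity, amount 410): Equity=-176 Expenses=-285 Inventory=461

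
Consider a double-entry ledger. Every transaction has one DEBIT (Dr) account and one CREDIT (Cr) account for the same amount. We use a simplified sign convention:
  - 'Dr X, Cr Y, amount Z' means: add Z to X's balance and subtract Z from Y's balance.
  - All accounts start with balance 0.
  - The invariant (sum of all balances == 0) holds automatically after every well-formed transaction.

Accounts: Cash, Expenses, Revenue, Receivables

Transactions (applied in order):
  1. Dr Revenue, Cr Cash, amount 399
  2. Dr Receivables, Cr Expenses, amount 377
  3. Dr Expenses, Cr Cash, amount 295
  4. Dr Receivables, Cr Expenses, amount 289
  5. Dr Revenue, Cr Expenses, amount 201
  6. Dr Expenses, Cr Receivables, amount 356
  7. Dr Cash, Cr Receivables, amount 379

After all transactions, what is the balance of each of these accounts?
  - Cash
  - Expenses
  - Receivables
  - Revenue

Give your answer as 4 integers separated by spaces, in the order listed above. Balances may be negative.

After txn 1 (Dr Revenue, Cr Cash, amount 399): Cash=-399 Revenue=399
After txn 2 (Dr Receivables, Cr Expenses, amount 377): Cash=-399 Expenses=-377 Receivables=377 Revenue=399
After txn 3 (Dr Expenses, Cr Cash, amount 295): Cash=-694 Expenses=-82 Receivables=377 Revenue=399
After txn 4 (Dr Receivables, Cr Expenses, amount 289): Cash=-694 Expenses=-371 Receivables=666 Revenue=399
After txn 5 (Dr Revenue, Cr Expenses, amount 201): Cash=-694 Expenses=-572 Receivables=666 Revenue=600
After txn 6 (Dr Expenses, Cr Receivables, amount 356): Cash=-694 Expenses=-216 Receivables=310 Revenue=600
After txn 7 (Dr Cash, Cr Receivables, amount 379): Cash=-315 Expenses=-216 Receivables=-69 Revenue=600

Answer: -315 -216 -69 600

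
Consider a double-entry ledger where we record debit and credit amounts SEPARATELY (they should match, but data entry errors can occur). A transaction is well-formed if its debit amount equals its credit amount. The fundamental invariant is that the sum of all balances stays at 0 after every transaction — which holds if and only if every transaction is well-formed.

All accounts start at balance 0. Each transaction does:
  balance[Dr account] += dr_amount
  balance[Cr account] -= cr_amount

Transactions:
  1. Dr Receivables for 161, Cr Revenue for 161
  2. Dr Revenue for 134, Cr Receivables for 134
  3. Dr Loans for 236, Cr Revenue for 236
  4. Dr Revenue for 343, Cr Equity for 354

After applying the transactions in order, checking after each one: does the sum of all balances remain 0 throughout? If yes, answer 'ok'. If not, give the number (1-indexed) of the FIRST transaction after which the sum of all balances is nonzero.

After txn 1: dr=161 cr=161 sum_balances=0
After txn 2: dr=134 cr=134 sum_balances=0
After txn 3: dr=236 cr=236 sum_balances=0
After txn 4: dr=343 cr=354 sum_balances=-11

Answer: 4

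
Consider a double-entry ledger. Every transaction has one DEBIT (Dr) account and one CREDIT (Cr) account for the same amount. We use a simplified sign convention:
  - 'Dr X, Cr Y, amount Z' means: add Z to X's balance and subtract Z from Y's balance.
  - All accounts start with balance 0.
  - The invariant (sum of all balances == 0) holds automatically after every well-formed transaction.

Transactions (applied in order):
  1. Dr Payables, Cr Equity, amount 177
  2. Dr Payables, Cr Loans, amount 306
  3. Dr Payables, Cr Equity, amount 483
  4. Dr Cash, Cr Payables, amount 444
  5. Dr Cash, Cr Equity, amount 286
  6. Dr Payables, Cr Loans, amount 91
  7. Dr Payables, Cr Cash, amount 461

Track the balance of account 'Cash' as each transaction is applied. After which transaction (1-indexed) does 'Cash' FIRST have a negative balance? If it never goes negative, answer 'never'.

Answer: never

Derivation:
After txn 1: Cash=0
After txn 2: Cash=0
After txn 3: Cash=0
After txn 4: Cash=444
After txn 5: Cash=730
After txn 6: Cash=730
After txn 7: Cash=269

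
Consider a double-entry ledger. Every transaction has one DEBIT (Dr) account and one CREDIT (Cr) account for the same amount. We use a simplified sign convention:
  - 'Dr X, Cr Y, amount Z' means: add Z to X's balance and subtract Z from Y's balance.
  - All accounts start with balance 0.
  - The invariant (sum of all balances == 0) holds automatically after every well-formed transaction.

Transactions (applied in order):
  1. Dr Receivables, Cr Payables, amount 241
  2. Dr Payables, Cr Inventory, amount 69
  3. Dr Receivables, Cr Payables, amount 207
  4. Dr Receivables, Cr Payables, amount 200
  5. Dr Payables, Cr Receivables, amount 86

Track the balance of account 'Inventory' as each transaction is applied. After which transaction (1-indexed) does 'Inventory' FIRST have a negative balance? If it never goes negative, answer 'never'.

Answer: 2

Derivation:
After txn 1: Inventory=0
After txn 2: Inventory=-69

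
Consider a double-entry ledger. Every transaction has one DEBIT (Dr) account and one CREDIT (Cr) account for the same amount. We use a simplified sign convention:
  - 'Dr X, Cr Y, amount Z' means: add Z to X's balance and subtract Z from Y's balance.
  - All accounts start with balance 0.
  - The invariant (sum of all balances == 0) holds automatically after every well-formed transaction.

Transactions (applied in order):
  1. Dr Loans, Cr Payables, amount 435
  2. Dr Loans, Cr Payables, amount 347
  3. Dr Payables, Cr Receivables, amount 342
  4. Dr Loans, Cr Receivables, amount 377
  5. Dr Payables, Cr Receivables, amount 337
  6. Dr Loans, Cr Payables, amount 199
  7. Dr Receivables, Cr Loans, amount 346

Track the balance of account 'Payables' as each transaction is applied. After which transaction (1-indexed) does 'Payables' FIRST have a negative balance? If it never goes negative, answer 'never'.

After txn 1: Payables=-435

Answer: 1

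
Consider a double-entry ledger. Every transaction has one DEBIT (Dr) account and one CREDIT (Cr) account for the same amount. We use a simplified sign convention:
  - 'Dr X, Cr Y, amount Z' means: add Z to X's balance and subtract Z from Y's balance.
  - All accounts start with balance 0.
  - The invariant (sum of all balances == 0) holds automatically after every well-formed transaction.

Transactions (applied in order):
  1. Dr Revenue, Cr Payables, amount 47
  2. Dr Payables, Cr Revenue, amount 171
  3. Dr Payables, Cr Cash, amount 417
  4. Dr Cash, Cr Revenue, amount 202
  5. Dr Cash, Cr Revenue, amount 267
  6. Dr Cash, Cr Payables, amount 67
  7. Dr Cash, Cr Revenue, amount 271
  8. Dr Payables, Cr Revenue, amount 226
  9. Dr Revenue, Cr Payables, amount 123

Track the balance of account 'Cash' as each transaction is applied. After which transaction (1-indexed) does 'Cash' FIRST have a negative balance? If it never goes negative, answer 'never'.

Answer: 3

Derivation:
After txn 1: Cash=0
After txn 2: Cash=0
After txn 3: Cash=-417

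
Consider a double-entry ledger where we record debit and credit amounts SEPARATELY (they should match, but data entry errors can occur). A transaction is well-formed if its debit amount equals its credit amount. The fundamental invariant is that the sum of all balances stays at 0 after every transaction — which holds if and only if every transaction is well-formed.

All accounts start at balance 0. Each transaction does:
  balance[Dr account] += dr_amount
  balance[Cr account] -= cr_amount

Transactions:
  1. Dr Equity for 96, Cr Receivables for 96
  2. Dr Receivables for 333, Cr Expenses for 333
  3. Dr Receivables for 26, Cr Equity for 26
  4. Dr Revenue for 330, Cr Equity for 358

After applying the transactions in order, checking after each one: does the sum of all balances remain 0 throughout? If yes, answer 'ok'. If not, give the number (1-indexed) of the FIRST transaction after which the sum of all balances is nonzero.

After txn 1: dr=96 cr=96 sum_balances=0
After txn 2: dr=333 cr=333 sum_balances=0
After txn 3: dr=26 cr=26 sum_balances=0
After txn 4: dr=330 cr=358 sum_balances=-28

Answer: 4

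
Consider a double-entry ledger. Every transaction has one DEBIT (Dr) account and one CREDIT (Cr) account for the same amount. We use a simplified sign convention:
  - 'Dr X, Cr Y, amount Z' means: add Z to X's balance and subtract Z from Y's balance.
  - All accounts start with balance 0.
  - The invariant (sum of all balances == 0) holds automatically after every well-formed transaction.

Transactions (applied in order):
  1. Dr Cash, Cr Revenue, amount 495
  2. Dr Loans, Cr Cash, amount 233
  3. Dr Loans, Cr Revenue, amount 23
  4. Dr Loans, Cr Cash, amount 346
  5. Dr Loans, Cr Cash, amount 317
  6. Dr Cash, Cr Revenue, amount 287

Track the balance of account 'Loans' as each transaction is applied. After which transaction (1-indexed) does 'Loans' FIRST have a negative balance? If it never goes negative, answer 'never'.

After txn 1: Loans=0
After txn 2: Loans=233
After txn 3: Loans=256
After txn 4: Loans=602
After txn 5: Loans=919
After txn 6: Loans=919

Answer: never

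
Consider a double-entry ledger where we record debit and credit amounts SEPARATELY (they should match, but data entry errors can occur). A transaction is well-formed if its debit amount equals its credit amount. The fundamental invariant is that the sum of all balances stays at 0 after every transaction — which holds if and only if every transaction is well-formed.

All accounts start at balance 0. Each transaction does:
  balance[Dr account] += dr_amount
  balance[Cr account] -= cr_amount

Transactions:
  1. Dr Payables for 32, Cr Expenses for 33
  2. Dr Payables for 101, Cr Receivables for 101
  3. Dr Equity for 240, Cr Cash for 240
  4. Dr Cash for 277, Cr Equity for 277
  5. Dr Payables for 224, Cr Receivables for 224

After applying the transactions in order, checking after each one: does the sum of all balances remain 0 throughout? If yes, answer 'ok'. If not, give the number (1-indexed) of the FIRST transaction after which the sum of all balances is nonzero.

After txn 1: dr=32 cr=33 sum_balances=-1
After txn 2: dr=101 cr=101 sum_balances=-1
After txn 3: dr=240 cr=240 sum_balances=-1
After txn 4: dr=277 cr=277 sum_balances=-1
After txn 5: dr=224 cr=224 sum_balances=-1

Answer: 1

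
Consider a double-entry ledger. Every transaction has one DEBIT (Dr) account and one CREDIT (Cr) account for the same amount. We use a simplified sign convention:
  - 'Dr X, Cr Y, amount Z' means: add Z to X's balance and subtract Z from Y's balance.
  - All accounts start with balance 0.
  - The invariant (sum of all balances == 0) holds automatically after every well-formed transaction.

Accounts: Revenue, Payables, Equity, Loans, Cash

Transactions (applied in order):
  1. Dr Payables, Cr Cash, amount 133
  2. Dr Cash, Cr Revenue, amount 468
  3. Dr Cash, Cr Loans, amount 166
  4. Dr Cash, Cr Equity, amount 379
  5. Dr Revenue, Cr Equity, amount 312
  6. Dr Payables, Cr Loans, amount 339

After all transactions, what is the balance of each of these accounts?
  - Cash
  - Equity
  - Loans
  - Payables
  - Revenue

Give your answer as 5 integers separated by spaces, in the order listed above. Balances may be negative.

Answer: 880 -691 -505 472 -156

Derivation:
After txn 1 (Dr Payables, Cr Cash, amount 133): Cash=-133 Payables=133
After txn 2 (Dr Cash, Cr Revenue, amount 468): Cash=335 Payables=133 Revenue=-468
After txn 3 (Dr Cash, Cr Loans, amount 166): Cash=501 Loans=-166 Payables=133 Revenue=-468
After txn 4 (Dr Cash, Cr Equity, amount 379): Cash=880 Equity=-379 Loans=-166 Payables=133 Revenue=-468
After txn 5 (Dr Revenue, Cr Equity, amount 312): Cash=880 Equity=-691 Loans=-166 Payables=133 Revenue=-156
After txn 6 (Dr Payables, Cr Loans, amount 339): Cash=880 Equity=-691 Loans=-505 Payables=472 Revenue=-156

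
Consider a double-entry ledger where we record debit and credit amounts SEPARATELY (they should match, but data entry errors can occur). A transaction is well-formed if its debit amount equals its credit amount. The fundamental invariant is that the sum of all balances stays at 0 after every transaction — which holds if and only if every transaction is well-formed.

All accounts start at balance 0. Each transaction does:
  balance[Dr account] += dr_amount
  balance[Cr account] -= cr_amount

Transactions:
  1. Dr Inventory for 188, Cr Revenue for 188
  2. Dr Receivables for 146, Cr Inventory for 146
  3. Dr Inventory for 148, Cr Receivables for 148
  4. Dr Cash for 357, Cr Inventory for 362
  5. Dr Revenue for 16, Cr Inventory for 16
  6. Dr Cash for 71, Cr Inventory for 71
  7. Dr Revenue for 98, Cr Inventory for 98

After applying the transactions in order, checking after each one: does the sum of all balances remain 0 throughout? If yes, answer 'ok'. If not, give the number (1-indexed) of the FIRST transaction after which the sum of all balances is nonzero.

Answer: 4

Derivation:
After txn 1: dr=188 cr=188 sum_balances=0
After txn 2: dr=146 cr=146 sum_balances=0
After txn 3: dr=148 cr=148 sum_balances=0
After txn 4: dr=357 cr=362 sum_balances=-5
After txn 5: dr=16 cr=16 sum_balances=-5
After txn 6: dr=71 cr=71 sum_balances=-5
After txn 7: dr=98 cr=98 sum_balances=-5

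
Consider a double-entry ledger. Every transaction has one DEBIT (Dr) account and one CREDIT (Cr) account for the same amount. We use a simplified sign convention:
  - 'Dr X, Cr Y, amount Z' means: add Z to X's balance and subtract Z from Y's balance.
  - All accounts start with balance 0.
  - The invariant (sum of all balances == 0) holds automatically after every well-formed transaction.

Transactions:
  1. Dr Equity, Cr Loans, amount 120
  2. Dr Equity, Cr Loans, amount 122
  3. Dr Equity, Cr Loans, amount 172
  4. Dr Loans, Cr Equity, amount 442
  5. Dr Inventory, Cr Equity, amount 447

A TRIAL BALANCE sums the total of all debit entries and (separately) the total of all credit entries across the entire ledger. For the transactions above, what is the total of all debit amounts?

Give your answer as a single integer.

Txn 1: debit+=120
Txn 2: debit+=122
Txn 3: debit+=172
Txn 4: debit+=442
Txn 5: debit+=447
Total debits = 1303

Answer: 1303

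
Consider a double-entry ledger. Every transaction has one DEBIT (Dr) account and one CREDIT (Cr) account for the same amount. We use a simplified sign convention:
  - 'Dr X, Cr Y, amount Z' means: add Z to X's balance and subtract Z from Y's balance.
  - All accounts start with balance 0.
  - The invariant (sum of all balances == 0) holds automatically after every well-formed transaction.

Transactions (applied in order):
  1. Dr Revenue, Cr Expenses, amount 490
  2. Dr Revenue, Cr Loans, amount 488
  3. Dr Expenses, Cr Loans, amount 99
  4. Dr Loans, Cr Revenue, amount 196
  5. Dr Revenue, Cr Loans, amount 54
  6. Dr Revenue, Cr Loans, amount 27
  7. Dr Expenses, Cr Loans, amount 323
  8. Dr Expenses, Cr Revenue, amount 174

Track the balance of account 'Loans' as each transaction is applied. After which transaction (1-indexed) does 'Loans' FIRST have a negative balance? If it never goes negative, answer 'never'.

Answer: 2

Derivation:
After txn 1: Loans=0
After txn 2: Loans=-488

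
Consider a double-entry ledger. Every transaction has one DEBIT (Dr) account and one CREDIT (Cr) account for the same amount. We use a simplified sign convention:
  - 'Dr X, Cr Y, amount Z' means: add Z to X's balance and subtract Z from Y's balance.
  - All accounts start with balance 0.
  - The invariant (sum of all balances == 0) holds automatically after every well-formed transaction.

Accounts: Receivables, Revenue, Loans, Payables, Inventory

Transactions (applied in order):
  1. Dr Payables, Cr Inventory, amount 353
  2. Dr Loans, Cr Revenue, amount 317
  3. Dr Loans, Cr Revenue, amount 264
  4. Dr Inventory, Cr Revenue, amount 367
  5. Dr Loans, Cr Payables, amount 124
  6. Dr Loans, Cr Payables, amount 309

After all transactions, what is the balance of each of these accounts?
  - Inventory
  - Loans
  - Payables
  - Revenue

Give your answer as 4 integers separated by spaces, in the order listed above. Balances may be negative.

Answer: 14 1014 -80 -948

Derivation:
After txn 1 (Dr Payables, Cr Inventory, amount 353): Inventory=-353 Payables=353
After txn 2 (Dr Loans, Cr Revenue, amount 317): Inventory=-353 Loans=317 Payables=353 Revenue=-317
After txn 3 (Dr Loans, Cr Revenue, amount 264): Inventory=-353 Loans=581 Payables=353 Revenue=-581
After txn 4 (Dr Inventory, Cr Revenue, amount 367): Inventory=14 Loans=581 Payables=353 Revenue=-948
After txn 5 (Dr Loans, Cr Payables, amount 124): Inventory=14 Loans=705 Payables=229 Revenue=-948
After txn 6 (Dr Loans, Cr Payables, amount 309): Inventory=14 Loans=1014 Payables=-80 Revenue=-948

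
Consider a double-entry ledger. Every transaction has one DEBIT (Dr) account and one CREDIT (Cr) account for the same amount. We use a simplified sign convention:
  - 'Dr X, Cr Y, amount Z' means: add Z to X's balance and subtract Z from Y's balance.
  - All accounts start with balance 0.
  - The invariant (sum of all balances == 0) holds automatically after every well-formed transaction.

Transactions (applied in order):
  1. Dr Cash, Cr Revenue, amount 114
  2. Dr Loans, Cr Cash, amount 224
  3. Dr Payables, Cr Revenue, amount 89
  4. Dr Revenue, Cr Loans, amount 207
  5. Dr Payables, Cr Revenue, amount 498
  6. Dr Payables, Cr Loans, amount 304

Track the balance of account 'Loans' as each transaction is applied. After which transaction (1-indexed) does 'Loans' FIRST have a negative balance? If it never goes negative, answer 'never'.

After txn 1: Loans=0
After txn 2: Loans=224
After txn 3: Loans=224
After txn 4: Loans=17
After txn 5: Loans=17
After txn 6: Loans=-287

Answer: 6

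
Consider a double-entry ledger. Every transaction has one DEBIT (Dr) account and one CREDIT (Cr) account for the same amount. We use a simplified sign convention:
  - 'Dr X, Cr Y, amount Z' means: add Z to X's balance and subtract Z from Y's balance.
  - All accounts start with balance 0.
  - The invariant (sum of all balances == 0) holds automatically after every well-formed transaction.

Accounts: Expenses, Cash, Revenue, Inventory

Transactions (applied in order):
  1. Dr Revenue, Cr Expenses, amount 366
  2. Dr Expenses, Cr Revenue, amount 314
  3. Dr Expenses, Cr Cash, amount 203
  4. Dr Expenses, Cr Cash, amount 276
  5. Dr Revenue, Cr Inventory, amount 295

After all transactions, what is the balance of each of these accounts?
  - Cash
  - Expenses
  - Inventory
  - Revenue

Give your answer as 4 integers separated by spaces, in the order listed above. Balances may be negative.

After txn 1 (Dr Revenue, Cr Expenses, amount 366): Expenses=-366 Revenue=366
After txn 2 (Dr Expenses, Cr Revenue, amount 314): Expenses=-52 Revenue=52
After txn 3 (Dr Expenses, Cr Cash, amount 203): Cash=-203 Expenses=151 Revenue=52
After txn 4 (Dr Expenses, Cr Cash, amount 276): Cash=-479 Expenses=427 Revenue=52
After txn 5 (Dr Revenue, Cr Inventory, amount 295): Cash=-479 Expenses=427 Inventory=-295 Revenue=347

Answer: -479 427 -295 347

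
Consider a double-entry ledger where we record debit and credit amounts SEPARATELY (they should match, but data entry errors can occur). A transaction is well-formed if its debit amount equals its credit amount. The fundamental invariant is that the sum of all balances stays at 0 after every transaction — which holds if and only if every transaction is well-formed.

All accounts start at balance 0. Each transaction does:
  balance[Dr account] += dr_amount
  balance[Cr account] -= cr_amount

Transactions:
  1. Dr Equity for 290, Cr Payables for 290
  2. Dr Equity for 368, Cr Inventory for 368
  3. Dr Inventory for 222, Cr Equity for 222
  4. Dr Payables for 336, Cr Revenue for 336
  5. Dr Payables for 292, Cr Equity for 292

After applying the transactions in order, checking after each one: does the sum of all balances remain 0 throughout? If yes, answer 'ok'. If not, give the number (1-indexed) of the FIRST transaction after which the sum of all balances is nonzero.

After txn 1: dr=290 cr=290 sum_balances=0
After txn 2: dr=368 cr=368 sum_balances=0
After txn 3: dr=222 cr=222 sum_balances=0
After txn 4: dr=336 cr=336 sum_balances=0
After txn 5: dr=292 cr=292 sum_balances=0

Answer: ok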